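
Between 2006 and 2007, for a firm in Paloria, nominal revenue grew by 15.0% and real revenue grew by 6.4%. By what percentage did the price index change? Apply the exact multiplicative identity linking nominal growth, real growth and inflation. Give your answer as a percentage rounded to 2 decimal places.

(1 + g_nom) = (1 + g_real)(1 + π), so π = 1.1500 / 1.0640 − 1 = 0.08083.

8.08%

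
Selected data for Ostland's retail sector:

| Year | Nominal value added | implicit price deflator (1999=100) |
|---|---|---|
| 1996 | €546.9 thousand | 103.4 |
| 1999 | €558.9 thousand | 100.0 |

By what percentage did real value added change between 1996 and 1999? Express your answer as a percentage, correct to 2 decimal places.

Deflate each year: 1996 → 546.9/1.034 = 528.92; 1999 → 558.9/1.000 = 558.90.
So real value added changed by 558.90/528.92 − 1 = 0.0567, i.e. 5.67%.

5.67%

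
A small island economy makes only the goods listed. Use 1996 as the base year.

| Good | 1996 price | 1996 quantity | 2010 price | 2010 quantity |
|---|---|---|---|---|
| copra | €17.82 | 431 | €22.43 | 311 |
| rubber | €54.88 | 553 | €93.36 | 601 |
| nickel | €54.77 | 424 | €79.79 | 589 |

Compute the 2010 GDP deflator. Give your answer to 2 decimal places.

155.52

Nominal GDP 2010 = 22.43·311 + 93.36·601 + 79.79·589 = 110081.40.
Real GDP 2010 (at 1996 prices) = 17.82·311 + 54.88·601 + 54.77·589 = 70784.43.
Deflator = Nominal/Real × 100 = 110081.40/70784.43 × 100 = 155.516.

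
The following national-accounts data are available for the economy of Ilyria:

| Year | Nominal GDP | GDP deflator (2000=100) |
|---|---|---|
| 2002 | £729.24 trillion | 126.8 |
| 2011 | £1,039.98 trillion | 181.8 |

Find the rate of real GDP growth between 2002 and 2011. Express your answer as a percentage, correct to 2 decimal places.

Deflate each year: 2002 → 729.24/1.268 = 575.11; 2011 → 1039.98/1.818 = 572.05.
So real GDP changed by 572.05/575.11 − 1 = -0.0053, i.e. -0.53%.

-0.53%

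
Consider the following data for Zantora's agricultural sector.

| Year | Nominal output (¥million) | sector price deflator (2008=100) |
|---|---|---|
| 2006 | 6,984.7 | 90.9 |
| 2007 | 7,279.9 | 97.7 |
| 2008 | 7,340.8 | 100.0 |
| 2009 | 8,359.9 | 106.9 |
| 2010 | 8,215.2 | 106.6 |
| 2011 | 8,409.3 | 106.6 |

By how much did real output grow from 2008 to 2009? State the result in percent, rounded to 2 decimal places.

Real output 2008 = 7340.8/1.000 = 7340.80.
Real output 2009 = 8359.9/1.069 = 7820.30.
Change = 7820.30/7340.80 − 1 = 0.0653.

6.53%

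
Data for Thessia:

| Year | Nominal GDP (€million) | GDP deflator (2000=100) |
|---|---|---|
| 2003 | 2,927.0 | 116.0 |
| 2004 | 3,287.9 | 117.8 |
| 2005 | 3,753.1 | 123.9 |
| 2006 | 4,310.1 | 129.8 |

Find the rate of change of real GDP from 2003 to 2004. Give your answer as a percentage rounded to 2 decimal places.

10.61%

Real GDP 2003 = 2927.0/1.160 = 2523.28.
Real GDP 2004 = 3287.9/1.178 = 2791.09.
Change = 2791.09/2523.28 − 1 = 0.1061.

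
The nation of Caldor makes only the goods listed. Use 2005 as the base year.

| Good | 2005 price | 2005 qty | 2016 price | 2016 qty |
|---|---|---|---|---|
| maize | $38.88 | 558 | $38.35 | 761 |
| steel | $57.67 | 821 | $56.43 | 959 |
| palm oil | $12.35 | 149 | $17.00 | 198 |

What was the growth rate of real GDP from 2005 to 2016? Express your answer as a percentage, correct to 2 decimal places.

Real GDP 2005 = Nominal GDP 2005 = 38.88·558 + 57.67·821 + 12.35·149 = 70882.26.
Real GDP 2016 (at 2005 prices) = 38.88·761 + 57.67·959 + 12.35·198 = 87338.51.
Real growth = 87338.51/70882.26 − 1 = 0.2322.

23.22%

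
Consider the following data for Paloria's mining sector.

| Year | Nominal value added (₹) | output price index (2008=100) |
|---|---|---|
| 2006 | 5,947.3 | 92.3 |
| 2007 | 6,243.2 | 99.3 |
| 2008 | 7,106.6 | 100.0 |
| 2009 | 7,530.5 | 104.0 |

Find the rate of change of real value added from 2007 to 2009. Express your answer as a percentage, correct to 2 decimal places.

15.17%

Real value added 2007 = 6243.2/0.993 = 6287.21.
Real value added 2009 = 7530.5/1.040 = 7240.87.
Change = 7240.87/6287.21 − 1 = 0.1517.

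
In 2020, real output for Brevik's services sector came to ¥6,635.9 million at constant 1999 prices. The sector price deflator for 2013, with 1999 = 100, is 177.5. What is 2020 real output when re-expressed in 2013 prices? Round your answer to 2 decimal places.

Real output in 2013 prices = Real output in 1999 prices × (P_2013/P_1999) = 6635.9 × 1.775 = 11778.72.

¥11,778.72 million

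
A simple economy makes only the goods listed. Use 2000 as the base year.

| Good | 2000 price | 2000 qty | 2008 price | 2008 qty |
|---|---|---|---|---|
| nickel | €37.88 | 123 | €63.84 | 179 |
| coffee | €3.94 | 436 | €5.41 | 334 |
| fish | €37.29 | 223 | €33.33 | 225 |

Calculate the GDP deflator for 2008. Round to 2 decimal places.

125.76

Nominal GDP 2008 = 63.84·179 + 5.41·334 + 33.33·225 = 20733.55.
Real GDP 2008 (at 2000 prices) = 37.88·179 + 3.94·334 + 37.29·225 = 16486.73.
Deflator = Nominal/Real × 100 = 20733.55/16486.73 × 100 = 125.759.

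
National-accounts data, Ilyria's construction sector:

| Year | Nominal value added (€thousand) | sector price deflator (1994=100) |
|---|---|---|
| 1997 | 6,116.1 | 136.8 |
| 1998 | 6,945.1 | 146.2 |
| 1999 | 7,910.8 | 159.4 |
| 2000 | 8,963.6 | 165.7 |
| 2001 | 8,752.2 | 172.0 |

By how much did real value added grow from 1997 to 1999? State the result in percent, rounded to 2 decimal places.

Real value added 1997 = 6116.1/1.368 = 4470.83.
Real value added 1999 = 7910.8/1.594 = 4962.86.
Change = 4962.86/4470.83 − 1 = 0.1101.

11.01%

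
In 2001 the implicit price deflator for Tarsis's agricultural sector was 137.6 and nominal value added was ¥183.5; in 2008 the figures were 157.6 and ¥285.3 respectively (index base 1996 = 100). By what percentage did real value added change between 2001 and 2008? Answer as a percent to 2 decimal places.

Deflate each year: 2001 → 183.5/1.376 = 133.36; 2008 → 285.3/1.576 = 181.03.
So real value added changed by 181.03/133.36 − 1 = 0.3575, i.e. 35.75%.

35.75%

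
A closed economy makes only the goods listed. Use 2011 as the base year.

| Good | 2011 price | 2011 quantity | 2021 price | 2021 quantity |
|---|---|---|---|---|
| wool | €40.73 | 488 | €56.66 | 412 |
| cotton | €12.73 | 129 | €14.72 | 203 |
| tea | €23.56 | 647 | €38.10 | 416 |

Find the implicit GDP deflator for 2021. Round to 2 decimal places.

Nominal GDP 2021 = 56.66·412 + 14.72·203 + 38.10·416 = 42181.68.
Real GDP 2021 (at 2011 prices) = 40.73·412 + 12.73·203 + 23.56·416 = 29165.91.
Deflator = Nominal/Real × 100 = 42181.68/29165.91 × 100 = 144.627.

144.63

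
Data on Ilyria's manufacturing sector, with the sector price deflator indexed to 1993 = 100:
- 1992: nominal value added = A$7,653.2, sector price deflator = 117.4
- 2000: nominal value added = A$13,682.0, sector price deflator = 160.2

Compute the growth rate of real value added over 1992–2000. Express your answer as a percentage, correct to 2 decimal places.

31.01%

Real value added 1992 = 7653.2 / 1.174 = 6518.91.
Real value added 2000 = 13682.0 / 1.602 = 8540.57.
Real growth = 8540.57 / 6518.91 − 1 = 0.3101.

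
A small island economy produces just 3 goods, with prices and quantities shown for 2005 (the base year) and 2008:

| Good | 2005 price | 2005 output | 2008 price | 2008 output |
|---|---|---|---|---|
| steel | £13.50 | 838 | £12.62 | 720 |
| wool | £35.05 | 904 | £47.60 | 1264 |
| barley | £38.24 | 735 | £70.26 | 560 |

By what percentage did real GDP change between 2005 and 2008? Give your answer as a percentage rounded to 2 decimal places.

6.09%

Real GDP 2005 = Nominal GDP 2005 = 13.50·838 + 35.05·904 + 38.24·735 = 71104.60.
Real GDP 2008 (at 2005 prices) = 13.50·720 + 35.05·1264 + 38.24·560 = 75437.60.
Real growth = 75437.60/71104.60 − 1 = 0.0609.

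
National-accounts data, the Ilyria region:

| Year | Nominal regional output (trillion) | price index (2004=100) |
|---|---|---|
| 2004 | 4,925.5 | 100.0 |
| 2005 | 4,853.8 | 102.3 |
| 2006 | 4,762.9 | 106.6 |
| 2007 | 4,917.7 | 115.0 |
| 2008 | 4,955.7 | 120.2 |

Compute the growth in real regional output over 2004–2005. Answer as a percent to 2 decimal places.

Real regional output 2004 = 4925.5/1.000 = 4925.50.
Real regional output 2005 = 4853.8/1.023 = 4744.67.
Change = 4744.67/4925.50 − 1 = -0.0367.

-3.67%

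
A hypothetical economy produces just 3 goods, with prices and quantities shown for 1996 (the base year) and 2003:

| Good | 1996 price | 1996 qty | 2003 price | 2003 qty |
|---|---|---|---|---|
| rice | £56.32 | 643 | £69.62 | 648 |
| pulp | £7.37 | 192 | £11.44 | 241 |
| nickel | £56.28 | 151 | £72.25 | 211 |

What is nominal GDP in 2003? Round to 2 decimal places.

Nominal GDP 2003 = Σ (p_2003 × q_2003) = 69.62·648 + 11.44·241 + 72.25·211 = 63115.55.

£63115.55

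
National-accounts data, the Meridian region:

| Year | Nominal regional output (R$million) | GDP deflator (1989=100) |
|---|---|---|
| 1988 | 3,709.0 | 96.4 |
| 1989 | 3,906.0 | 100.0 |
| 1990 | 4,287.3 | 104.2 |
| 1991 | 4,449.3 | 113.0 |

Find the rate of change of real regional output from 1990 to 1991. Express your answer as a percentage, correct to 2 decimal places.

Real regional output 1990 = 4287.3/1.042 = 4114.49.
Real regional output 1991 = 4449.3/1.130 = 3937.43.
Change = 3937.43/4114.49 − 1 = -0.0430.

-4.30%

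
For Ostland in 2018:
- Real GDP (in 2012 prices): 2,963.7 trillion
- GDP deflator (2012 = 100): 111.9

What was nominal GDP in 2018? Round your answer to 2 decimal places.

Nominal GDP = Real × (GDP deflator/100) = 2963.7 × 1.119 = 3316.38.

3,316.38 trillion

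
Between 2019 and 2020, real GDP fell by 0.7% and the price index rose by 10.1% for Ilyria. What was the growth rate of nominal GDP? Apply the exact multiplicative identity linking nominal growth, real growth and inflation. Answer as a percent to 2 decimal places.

9.33%

(1 + g_nom) = (1 + g_real)(1 + π) = 0.9930 × 1.1010 = 1.09329.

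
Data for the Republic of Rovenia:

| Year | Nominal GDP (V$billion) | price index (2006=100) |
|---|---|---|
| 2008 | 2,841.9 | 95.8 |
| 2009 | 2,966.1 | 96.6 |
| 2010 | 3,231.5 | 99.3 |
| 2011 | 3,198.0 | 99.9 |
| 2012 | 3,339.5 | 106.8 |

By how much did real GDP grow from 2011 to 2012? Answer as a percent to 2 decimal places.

-2.32%

Real GDP 2011 = 3198.0/0.999 = 3201.20.
Real GDP 2012 = 3339.5/1.068 = 3126.87.
Change = 3126.87/3201.20 − 1 = -0.0232.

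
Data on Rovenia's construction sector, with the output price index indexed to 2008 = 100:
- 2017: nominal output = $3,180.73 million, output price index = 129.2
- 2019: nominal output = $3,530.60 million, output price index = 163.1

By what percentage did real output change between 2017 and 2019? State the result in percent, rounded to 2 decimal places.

-12.07%

Deflate each year: 2017 → 3180.73/1.292 = 2461.87; 2019 → 3530.60/1.631 = 2164.68.
So real output changed by 2164.68/2461.87 − 1 = -0.1207, i.e. -12.07%.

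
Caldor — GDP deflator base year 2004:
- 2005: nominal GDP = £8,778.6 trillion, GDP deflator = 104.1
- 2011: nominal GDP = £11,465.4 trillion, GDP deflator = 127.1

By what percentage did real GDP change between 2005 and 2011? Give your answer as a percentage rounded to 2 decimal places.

Deflate each year: 2005 → 8778.6/1.041 = 8432.85; 2011 → 11465.4/1.271 = 9020.77.
So real GDP changed by 9020.77/8432.85 − 1 = 0.0697, i.e. 6.97%.

6.97%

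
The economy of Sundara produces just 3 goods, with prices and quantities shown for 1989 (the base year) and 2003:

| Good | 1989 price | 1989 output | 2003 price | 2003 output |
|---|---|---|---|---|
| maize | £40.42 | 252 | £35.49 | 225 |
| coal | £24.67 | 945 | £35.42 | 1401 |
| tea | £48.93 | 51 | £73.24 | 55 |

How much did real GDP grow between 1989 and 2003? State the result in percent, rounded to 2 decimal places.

28.77%

Real GDP 1989 = Nominal GDP 1989 = 40.42·252 + 24.67·945 + 48.93·51 = 35994.42.
Real GDP 2003 (at 1989 prices) = 40.42·225 + 24.67·1401 + 48.93·55 = 46348.32.
Real growth = 46348.32/35994.42 − 1 = 0.2877.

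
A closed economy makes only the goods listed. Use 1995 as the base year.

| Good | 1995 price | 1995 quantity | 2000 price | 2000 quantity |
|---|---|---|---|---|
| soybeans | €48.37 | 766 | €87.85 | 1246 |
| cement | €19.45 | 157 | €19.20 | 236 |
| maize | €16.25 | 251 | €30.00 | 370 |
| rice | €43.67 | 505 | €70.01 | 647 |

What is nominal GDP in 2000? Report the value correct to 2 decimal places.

€170388.77

Nominal GDP 2000 = Σ (p_2000 × q_2000) = 87.85·1246 + 19.20·236 + 30.00·370 + 70.01·647 = 170388.77.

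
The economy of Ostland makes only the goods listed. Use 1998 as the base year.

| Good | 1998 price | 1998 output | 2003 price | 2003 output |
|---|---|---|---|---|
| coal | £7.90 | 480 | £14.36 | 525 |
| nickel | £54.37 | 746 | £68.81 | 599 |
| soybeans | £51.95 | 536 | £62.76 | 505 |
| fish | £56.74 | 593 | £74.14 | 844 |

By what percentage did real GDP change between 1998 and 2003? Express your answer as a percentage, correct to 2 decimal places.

Real GDP 1998 = Nominal GDP 1998 = 7.90·480 + 54.37·746 + 51.95·536 + 56.74·593 = 105844.04.
Real GDP 2003 (at 1998 prices) = 7.90·525 + 54.37·599 + 51.95·505 + 56.74·844 = 110838.44.
Real growth = 110838.44/105844.04 − 1 = 0.0472.

4.72%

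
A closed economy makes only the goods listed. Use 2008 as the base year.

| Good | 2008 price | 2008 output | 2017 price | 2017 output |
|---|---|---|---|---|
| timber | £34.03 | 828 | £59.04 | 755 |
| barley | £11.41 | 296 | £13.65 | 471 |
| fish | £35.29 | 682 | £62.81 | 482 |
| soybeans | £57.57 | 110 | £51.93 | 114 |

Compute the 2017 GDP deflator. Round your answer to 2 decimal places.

Nominal GDP 2017 = 59.04·755 + 13.65·471 + 62.81·482 + 51.93·114 = 87198.79.
Real GDP 2017 (at 2008 prices) = 34.03·755 + 11.41·471 + 35.29·482 + 57.57·114 = 54639.52.
Deflator = Nominal/Real × 100 = 87198.79/54639.52 × 100 = 159.589.

159.59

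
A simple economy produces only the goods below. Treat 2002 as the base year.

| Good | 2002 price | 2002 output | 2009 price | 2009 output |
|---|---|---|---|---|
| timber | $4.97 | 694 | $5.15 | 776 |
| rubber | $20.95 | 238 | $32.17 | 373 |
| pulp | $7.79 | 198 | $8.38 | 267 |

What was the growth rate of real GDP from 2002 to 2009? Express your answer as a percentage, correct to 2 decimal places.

37.82%

Real GDP 2002 = Nominal GDP 2002 = 4.97·694 + 20.95·238 + 7.79·198 = 9977.70.
Real GDP 2009 (at 2002 prices) = 4.97·776 + 20.95·373 + 7.79·267 = 13751.00.
Real growth = 13751.00/9977.70 − 1 = 0.3782.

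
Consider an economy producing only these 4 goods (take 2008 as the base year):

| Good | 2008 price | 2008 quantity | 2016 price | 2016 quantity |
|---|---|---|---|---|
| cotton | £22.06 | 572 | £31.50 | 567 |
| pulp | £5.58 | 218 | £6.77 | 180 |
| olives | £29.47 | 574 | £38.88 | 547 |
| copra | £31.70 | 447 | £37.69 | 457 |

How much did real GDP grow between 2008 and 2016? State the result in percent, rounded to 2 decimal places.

-1.78%

Real GDP 2008 = Nominal GDP 2008 = 22.06·572 + 5.58·218 + 29.47·574 + 31.70·447 = 44920.44.
Real GDP 2016 (at 2008 prices) = 22.06·567 + 5.58·180 + 29.47·547 + 31.70·457 = 44119.41.
Real growth = 44119.41/44920.44 − 1 = -0.0178.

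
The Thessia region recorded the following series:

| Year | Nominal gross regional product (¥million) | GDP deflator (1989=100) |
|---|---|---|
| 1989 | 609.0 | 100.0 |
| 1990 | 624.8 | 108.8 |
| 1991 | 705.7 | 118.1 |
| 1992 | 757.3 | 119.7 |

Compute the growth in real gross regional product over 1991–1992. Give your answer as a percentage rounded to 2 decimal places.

Real gross regional product 1991 = 705.7/1.181 = 597.54.
Real gross regional product 1992 = 757.3/1.197 = 632.66.
Change = 632.66/597.54 − 1 = 0.0588.

5.88%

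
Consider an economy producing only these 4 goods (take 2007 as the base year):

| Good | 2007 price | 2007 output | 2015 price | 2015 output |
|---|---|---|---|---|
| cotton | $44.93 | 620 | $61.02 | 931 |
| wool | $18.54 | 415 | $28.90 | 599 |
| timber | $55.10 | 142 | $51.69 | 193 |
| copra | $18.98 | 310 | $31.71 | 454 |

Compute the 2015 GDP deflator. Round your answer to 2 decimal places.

Nominal GDP 2015 = 61.02·931 + 28.90·599 + 51.69·193 + 31.71·454 = 98493.23.
Real GDP 2015 (at 2007 prices) = 44.93·931 + 18.54·599 + 55.10·193 + 18.98·454 = 72186.51.
Deflator = Nominal/Real × 100 = 98493.23/72186.51 × 100 = 136.443.

136.44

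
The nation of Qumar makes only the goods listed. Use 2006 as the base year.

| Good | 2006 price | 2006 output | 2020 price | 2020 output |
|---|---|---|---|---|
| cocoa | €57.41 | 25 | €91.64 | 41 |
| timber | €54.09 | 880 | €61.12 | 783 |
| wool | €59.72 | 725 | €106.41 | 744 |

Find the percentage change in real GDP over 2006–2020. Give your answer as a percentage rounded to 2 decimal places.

Real GDP 2006 = Nominal GDP 2006 = 57.41·25 + 54.09·880 + 59.72·725 = 92331.45.
Real GDP 2020 (at 2006 prices) = 57.41·41 + 54.09·783 + 59.72·744 = 89137.96.
Real growth = 89137.96/92331.45 − 1 = -0.0346.

-3.46%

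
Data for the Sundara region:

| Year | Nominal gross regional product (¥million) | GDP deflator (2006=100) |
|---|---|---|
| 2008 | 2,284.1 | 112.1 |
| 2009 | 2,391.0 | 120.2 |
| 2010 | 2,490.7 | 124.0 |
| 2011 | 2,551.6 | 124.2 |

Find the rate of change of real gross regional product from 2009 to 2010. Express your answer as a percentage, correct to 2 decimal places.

Real gross regional product 2009 = 2391.0/1.202 = 1989.18.
Real gross regional product 2010 = 2490.7/1.240 = 2008.63.
Change = 2008.63/1989.18 − 1 = 0.0098.

0.98%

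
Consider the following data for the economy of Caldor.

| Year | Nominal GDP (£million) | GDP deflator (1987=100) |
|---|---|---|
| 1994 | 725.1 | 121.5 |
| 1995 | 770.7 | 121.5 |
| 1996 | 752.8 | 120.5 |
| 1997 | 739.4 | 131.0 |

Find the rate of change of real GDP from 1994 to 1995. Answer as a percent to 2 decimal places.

Real GDP 1994 = 725.1/1.215 = 596.79.
Real GDP 1995 = 770.7/1.215 = 634.32.
Change = 634.32/596.79 − 1 = 0.0629.

6.29%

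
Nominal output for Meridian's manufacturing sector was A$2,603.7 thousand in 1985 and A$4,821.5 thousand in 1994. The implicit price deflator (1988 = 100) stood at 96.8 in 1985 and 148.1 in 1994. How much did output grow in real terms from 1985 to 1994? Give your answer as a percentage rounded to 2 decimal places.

Deflate each year: 1985 → 2603.7/0.968 = 2689.77; 1994 → 4821.5/1.481 = 3255.57.
So real output changed by 3255.57/2689.77 − 1 = 0.2104, i.e. 21.04%.

21.04%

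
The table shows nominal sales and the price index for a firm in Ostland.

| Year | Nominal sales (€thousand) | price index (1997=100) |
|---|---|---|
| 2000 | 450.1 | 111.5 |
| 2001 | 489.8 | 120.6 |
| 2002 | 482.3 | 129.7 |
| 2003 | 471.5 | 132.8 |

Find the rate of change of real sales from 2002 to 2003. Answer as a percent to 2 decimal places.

Real sales 2002 = 482.3/1.297 = 371.86.
Real sales 2003 = 471.5/1.328 = 355.05.
Change = 355.05/371.86 − 1 = -0.0452.

-4.52%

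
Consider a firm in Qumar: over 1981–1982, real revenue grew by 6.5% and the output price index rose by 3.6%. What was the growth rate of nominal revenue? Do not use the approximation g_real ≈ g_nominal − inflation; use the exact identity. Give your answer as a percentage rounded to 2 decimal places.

10.33%

(1 + g_nom) = (1 + g_real)(1 + π) = 1.0650 × 1.0360 = 1.10334.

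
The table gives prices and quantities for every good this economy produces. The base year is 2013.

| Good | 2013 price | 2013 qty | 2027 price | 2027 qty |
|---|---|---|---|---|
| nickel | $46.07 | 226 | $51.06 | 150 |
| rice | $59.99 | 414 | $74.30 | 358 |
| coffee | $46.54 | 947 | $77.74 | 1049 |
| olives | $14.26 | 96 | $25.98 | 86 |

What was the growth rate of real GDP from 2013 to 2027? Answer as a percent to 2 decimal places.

-2.80%

Real GDP 2013 = Nominal GDP 2013 = 46.07·226 + 59.99·414 + 46.54·947 + 14.26·96 = 80690.02.
Real GDP 2027 (at 2013 prices) = 46.07·150 + 59.99·358 + 46.54·1049 + 14.26·86 = 78433.74.
Real growth = 78433.74/80690.02 − 1 = -0.0280.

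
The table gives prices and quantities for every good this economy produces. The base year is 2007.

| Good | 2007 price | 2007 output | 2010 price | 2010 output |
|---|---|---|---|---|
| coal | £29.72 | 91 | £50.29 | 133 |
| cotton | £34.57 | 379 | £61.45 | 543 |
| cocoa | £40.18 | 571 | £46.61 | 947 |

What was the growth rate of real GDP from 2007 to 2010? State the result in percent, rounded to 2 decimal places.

56.84%

Real GDP 2007 = Nominal GDP 2007 = 29.72·91 + 34.57·379 + 40.18·571 = 38749.33.
Real GDP 2010 (at 2007 prices) = 29.72·133 + 34.57·543 + 40.18·947 = 60774.73.
Real growth = 60774.73/38749.33 − 1 = 0.5684.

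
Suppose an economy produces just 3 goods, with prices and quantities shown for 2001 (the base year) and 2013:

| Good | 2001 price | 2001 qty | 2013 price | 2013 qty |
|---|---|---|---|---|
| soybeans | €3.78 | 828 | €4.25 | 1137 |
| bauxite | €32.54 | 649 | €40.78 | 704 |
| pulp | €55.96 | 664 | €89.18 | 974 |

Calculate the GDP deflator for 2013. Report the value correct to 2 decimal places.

147.35

Nominal GDP 2013 = 4.25·1137 + 40.78·704 + 89.18·974 = 120402.69.
Real GDP 2013 (at 2001 prices) = 3.78·1137 + 32.54·704 + 55.96·974 = 81711.06.
Deflator = Nominal/Real × 100 = 120402.69/81711.06 × 100 = 147.352.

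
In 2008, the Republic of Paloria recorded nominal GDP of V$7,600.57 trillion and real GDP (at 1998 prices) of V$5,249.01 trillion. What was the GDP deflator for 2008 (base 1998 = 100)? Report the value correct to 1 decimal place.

144.8

GDP deflator = (Nominal / Real) × 100 = 7600.57 / 5249.01 × 100 = 144.80.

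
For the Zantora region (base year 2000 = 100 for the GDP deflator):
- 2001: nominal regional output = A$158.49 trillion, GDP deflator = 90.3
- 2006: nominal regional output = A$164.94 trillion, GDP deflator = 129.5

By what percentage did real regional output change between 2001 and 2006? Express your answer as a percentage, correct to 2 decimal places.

-27.43%

Deflate each year: 2001 → 158.49/0.903 = 175.51; 2006 → 164.94/1.295 = 127.37.
So real regional output changed by 127.37/175.51 − 1 = -0.2743, i.e. -27.43%.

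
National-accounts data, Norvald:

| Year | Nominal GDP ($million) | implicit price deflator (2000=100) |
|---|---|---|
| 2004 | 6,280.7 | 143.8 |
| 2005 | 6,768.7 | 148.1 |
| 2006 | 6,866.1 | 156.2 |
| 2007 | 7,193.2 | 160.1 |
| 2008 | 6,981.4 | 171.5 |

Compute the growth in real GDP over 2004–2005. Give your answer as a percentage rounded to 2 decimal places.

4.64%

Real GDP 2004 = 6280.7/1.438 = 4367.66.
Real GDP 2005 = 6768.7/1.481 = 4570.36.
Change = 4570.36/4367.66 − 1 = 0.0464.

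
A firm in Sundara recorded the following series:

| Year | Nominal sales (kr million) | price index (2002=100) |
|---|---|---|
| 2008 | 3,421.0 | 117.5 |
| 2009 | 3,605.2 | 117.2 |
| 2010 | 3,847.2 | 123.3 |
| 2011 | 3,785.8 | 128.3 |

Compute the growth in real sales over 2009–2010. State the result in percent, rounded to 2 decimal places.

Real sales 2009 = 3605.2/1.172 = 3076.11.
Real sales 2010 = 3847.2/1.233 = 3120.19.
Change = 3120.19/3076.11 − 1 = 0.0143.

1.43%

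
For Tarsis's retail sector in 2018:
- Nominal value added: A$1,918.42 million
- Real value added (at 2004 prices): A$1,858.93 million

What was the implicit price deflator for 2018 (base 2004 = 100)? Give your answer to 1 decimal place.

implicit price deflator = (Nominal / Real) × 100 = 1918.42 / 1858.93 × 100 = 103.20.

103.2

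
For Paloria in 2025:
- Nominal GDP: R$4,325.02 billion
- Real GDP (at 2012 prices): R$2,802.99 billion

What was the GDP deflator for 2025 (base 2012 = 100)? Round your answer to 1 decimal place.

GDP deflator = (Nominal / Real) × 100 = 4325.02 / 2802.99 × 100 = 154.30.

154.3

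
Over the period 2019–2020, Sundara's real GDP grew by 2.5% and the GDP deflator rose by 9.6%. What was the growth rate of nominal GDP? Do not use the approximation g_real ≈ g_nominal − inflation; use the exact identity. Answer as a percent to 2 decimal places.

(1 + g_nom) = (1 + g_real)(1 + π) = 1.0250 × 1.0960 = 1.12340.

12.34%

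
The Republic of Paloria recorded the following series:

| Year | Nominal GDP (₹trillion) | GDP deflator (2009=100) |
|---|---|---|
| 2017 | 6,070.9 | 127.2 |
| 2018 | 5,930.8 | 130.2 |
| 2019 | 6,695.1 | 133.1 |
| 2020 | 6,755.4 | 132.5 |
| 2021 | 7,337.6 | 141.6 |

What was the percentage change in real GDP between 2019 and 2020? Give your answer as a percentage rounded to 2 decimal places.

1.36%

Real GDP 2019 = 6695.1/1.331 = 5030.13.
Real GDP 2020 = 6755.4/1.325 = 5098.42.
Change = 5098.42/5030.13 − 1 = 0.0136.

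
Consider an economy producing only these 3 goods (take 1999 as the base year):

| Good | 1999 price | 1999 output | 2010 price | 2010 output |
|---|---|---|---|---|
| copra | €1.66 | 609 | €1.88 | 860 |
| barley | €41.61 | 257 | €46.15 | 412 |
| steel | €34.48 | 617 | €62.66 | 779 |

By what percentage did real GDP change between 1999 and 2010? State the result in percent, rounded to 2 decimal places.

Real GDP 1999 = Nominal GDP 1999 = 1.66·609 + 41.61·257 + 34.48·617 = 32978.87.
Real GDP 2010 (at 1999 prices) = 1.66·860 + 41.61·412 + 34.48·779 = 45430.84.
Real growth = 45430.84/32978.87 − 1 = 0.3776.

37.76%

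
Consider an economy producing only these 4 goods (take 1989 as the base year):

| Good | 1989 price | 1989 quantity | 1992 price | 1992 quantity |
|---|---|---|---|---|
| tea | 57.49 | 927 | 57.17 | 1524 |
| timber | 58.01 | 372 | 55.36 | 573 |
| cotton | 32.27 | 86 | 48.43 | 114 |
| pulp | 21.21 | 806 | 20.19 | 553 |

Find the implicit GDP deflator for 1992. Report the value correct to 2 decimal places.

99.47

Nominal GDP 1992 = 57.17·1524 + 55.36·573 + 48.43·114 + 20.19·553 = 135534.45.
Real GDP 1992 (at 1989 prices) = 57.49·1524 + 58.01·573 + 32.27·114 + 21.21·553 = 136262.40.
Deflator = Nominal/Real × 100 = 135534.45/136262.40 × 100 = 99.466.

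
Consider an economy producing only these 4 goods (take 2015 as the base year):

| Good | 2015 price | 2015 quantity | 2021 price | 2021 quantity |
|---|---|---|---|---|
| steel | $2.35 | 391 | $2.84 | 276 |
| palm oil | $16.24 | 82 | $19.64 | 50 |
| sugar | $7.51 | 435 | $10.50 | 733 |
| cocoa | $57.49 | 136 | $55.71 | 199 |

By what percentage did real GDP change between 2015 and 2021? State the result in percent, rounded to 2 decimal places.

Real GDP 2015 = Nominal GDP 2015 = 2.35·391 + 16.24·82 + 7.51·435 + 57.49·136 = 13336.02.
Real GDP 2021 (at 2015 prices) = 2.35·276 + 16.24·50 + 7.51·733 + 57.49·199 = 18405.94.
Real growth = 18405.94/13336.02 − 1 = 0.3802.

38.02%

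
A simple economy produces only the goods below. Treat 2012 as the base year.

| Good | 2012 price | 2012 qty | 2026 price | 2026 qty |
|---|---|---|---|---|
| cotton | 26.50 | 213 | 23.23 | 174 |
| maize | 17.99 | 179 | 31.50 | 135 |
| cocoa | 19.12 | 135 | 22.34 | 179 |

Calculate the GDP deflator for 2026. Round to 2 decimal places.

Nominal GDP 2026 = 23.23·174 + 31.50·135 + 22.34·179 = 12293.38.
Real GDP 2026 (at 2012 prices) = 26.50·174 + 17.99·135 + 19.12·179 = 10462.13.
Deflator = Nominal/Real × 100 = 12293.38/10462.13 × 100 = 117.504.

117.50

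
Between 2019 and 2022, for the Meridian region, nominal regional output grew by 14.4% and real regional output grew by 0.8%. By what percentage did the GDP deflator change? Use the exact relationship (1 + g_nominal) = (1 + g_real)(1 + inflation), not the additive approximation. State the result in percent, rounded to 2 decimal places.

13.49%

(1 + g_nom) = (1 + g_real)(1 + π), so π = 1.1440 / 1.0080 − 1 = 0.13492.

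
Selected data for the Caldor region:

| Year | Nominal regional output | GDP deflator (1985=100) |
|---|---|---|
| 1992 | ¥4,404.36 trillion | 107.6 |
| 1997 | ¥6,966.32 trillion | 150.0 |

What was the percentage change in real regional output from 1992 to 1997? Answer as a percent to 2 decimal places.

13.46%

Deflate each year: 1992 → 4404.36/1.076 = 4093.27; 1997 → 6966.32/1.500 = 4644.21.
So real regional output changed by 4644.21/4093.27 − 1 = 0.1346, i.e. 13.46%.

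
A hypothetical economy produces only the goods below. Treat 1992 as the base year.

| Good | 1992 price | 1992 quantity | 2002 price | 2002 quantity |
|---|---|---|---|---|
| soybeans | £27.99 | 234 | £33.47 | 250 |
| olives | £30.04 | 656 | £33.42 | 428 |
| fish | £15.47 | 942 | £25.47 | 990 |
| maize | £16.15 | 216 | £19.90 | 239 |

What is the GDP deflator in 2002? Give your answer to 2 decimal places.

Nominal GDP 2002 = 33.47·250 + 33.42·428 + 25.47·990 + 19.90·239 = 52642.66.
Real GDP 2002 (at 1992 prices) = 27.99·250 + 30.04·428 + 15.47·990 + 16.15·239 = 39029.77.
Deflator = Nominal/Real × 100 = 52642.66/39029.77 × 100 = 134.878.

134.88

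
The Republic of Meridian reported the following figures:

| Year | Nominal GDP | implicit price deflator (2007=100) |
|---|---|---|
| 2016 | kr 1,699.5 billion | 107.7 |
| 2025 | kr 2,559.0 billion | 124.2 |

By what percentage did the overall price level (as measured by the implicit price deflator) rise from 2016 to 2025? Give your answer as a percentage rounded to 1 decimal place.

15.3%

Price-level change = 124.2 / 107.7 − 1 = 0.1532.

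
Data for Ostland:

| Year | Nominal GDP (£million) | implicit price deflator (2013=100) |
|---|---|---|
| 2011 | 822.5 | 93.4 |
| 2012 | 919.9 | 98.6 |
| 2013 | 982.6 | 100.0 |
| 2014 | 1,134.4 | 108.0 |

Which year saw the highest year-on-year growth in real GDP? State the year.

2014

2012: real = 919.9/0.986 = 932.96; growth vs 2011 (880.62) = 5.94%.
2013: real = 982.6/1.000 = 982.60; growth vs 2012 (932.96) = 5.32%.
2014: real = 1134.4/1.080 = 1050.37; growth vs 2013 (982.60) = 6.90%.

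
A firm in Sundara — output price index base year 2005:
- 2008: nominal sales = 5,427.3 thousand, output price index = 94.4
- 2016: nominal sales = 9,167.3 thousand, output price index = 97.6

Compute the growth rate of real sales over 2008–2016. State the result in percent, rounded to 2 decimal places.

Real sales 2008 = 5427.3 / 0.944 = 5749.26.
Real sales 2016 = 9167.3 / 0.976 = 9392.73.
Real growth = 9392.73 / 5749.26 − 1 = 0.6337.

63.37%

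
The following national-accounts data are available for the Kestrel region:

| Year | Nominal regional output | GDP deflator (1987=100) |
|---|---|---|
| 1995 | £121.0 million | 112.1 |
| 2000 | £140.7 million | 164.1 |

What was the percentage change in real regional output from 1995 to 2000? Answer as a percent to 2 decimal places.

-20.57%

Real regional output 1995 = 121.0 / 1.121 = 107.94.
Real regional output 2000 = 140.7 / 1.641 = 85.74.
Real growth = 85.74 / 107.94 − 1 = -0.2057.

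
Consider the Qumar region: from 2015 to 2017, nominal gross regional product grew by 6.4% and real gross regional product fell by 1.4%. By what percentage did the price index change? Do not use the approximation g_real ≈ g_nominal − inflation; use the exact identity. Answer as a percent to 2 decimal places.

7.91%

(1 + g_nom) = (1 + g_real)(1 + π), so π = 1.0640 / 0.9860 − 1 = 0.07911.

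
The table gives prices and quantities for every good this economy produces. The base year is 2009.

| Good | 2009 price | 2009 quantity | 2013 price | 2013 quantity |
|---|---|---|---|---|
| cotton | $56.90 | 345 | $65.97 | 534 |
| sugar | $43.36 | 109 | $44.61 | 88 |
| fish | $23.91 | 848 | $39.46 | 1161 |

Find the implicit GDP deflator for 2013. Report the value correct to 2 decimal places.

Nominal GDP 2013 = 65.97·534 + 44.61·88 + 39.46·1161 = 84966.72.
Real GDP 2013 (at 2009 prices) = 56.90·534 + 43.36·88 + 23.91·1161 = 61959.79.
Deflator = Nominal/Real × 100 = 84966.72/61959.79 × 100 = 137.132.

137.13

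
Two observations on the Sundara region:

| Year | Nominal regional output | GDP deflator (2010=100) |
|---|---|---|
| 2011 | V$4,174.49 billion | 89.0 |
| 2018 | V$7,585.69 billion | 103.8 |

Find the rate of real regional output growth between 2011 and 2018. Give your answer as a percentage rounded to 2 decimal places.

Deflate each year: 2011 → 4174.49/0.890 = 4690.44; 2018 → 7585.69/1.038 = 7307.99.
So real regional output changed by 7307.99/4690.44 − 1 = 0.5581, i.e. 55.81%.

55.81%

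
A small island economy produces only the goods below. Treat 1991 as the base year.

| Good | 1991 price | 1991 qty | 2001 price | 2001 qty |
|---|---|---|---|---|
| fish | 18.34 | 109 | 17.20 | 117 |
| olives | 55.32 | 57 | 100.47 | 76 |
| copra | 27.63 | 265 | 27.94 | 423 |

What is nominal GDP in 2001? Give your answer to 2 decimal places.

Nominal GDP 2001 = Σ (p_2001 × q_2001) = 17.20·117 + 100.47·76 + 27.94·423 = 21466.74.

21466.74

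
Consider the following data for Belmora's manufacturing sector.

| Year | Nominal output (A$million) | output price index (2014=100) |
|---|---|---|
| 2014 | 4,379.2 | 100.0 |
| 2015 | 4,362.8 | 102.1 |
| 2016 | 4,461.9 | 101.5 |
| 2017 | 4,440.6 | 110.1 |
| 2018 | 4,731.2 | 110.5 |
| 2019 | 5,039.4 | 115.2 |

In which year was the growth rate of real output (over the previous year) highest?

2015: real = 4362.8/1.021 = 4273.07; growth vs 2014 (4379.20) = -2.42%.
2016: real = 4461.9/1.015 = 4395.96; growth vs 2015 (4273.07) = 2.88%.
2017: real = 4440.6/1.101 = 4033.24; growth vs 2016 (4395.96) = -8.25%.
2018: real = 4731.2/1.105 = 4281.63; growth vs 2017 (4033.24) = 6.16%.
2019: real = 5039.4/1.152 = 4374.48; growth vs 2018 (4281.63) = 2.17%.

2018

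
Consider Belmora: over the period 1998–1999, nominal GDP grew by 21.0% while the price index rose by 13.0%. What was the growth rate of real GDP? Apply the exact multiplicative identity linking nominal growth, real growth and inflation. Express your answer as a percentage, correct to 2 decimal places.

7.08%

(1 + g_nom) = (1 + g_real)(1 + π), so g_real = 1.2100 / 1.1300 − 1 = 0.07080.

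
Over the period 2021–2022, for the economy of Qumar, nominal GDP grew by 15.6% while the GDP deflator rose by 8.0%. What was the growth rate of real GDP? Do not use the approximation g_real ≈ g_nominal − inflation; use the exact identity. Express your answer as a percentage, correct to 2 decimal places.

(1 + g_nom) = (1 + g_real)(1 + π), so g_real = 1.1560 / 1.0800 − 1 = 0.07037.

7.04%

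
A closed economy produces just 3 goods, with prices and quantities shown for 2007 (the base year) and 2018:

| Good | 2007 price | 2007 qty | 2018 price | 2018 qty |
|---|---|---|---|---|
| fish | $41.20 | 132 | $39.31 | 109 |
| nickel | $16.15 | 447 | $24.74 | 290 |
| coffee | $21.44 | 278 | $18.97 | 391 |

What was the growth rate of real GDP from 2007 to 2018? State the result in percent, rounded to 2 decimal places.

-5.70%

Real GDP 2007 = Nominal GDP 2007 = 41.20·132 + 16.15·447 + 21.44·278 = 18617.77.
Real GDP 2018 (at 2007 prices) = 41.20·109 + 16.15·290 + 21.44·391 = 17557.34.
Real growth = 17557.34/18617.77 − 1 = -0.0570.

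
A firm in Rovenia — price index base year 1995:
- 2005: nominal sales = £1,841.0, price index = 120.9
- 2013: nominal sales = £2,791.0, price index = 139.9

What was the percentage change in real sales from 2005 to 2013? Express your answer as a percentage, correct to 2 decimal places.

31.01%

Real sales 2005 = 1841.0 / 1.209 = 1522.75.
Real sales 2013 = 2791.0 / 1.399 = 1995.00.
Real growth = 1995.00 / 1522.75 − 1 = 0.3101.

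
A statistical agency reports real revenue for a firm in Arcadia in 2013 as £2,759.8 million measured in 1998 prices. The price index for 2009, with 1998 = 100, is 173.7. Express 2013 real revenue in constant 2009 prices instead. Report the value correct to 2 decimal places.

£4,793.77 million

Real revenue in 2009 prices = Real revenue in 1998 prices × (P_2009/P_1998) = 2759.8 × 1.737 = 4793.77.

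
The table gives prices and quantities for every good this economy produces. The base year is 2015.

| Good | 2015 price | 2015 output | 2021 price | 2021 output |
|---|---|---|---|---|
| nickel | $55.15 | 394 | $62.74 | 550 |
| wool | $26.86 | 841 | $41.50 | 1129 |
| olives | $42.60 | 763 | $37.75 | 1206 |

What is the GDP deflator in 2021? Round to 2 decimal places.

113.26

Nominal GDP 2021 = 62.74·550 + 41.50·1129 + 37.75·1206 = 126887.00.
Real GDP 2021 (at 2015 prices) = 55.15·550 + 26.86·1129 + 42.60·1206 = 112033.04.
Deflator = Nominal/Real × 100 = 126887.00/112033.04 × 100 = 113.259.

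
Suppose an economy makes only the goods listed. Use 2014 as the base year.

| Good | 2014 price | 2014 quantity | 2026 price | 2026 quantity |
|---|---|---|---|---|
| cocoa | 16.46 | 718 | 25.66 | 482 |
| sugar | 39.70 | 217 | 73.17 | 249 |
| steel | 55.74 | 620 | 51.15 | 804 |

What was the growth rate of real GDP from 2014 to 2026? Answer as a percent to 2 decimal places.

13.90%

Real GDP 2014 = Nominal GDP 2014 = 16.46·718 + 39.70·217 + 55.74·620 = 54991.98.
Real GDP 2026 (at 2014 prices) = 16.46·482 + 39.70·249 + 55.74·804 = 62633.98.
Real growth = 62633.98/54991.98 − 1 = 0.1390.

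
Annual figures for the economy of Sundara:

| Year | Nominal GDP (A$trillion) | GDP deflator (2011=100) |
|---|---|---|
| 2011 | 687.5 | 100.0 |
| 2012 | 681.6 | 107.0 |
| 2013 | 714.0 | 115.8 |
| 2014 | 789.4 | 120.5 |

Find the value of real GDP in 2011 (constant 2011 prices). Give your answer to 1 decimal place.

Real GDP 2011 = 687.5 / 1.000 = 687.50.

A$687.5 trillion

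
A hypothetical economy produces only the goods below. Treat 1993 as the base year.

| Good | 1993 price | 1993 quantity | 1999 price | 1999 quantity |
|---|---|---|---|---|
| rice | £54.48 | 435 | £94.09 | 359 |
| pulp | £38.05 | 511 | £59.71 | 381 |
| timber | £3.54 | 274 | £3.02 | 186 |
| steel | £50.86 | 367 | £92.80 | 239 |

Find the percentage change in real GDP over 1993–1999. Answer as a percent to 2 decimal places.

-25.34%

Real GDP 1993 = Nominal GDP 1993 = 54.48·435 + 38.05·511 + 3.54·274 + 50.86·367 = 62777.93.
Real GDP 1999 (at 1993 prices) = 54.48·359 + 38.05·381 + 3.54·186 + 50.86·239 = 46869.35.
Real growth = 46869.35/62777.93 − 1 = -0.2534.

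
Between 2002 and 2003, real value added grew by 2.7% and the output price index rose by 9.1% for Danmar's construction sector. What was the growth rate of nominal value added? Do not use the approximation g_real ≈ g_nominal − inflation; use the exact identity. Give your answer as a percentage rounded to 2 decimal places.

12.05%

(1 + g_nom) = (1 + g_real)(1 + π) = 1.0270 × 1.0910 = 1.12046.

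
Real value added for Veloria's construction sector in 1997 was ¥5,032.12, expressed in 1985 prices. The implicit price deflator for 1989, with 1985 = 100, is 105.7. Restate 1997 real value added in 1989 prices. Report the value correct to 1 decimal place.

Real value added in 1989 prices = Real value added in 1985 prices × (P_1989/P_1985) = 5032.12 × 1.057 = 5318.95.

¥5,319.0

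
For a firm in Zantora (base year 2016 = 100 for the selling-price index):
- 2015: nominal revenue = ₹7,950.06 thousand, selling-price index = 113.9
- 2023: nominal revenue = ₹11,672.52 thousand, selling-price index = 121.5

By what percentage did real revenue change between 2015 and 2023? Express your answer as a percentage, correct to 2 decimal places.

Deflate each year: 2015 → 7950.06/1.139 = 6979.86; 2023 → 11672.52/1.215 = 9607.01.
So real revenue changed by 9607.01/6979.86 − 1 = 0.3764, i.e. 37.64%.

37.64%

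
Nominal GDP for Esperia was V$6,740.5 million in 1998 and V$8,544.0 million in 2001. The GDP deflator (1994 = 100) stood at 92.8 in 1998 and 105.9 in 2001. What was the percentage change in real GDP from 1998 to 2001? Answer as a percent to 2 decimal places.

11.08%

Real GDP 1998 = 6740.5 / 0.928 = 7263.47.
Real GDP 2001 = 8544.0 / 1.059 = 8067.99.
Real growth = 8067.99 / 7263.47 − 1 = 0.1108.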